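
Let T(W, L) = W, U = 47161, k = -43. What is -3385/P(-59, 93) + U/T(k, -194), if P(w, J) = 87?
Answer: -4248562/3741 ≈ -1135.7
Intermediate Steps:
-3385/P(-59, 93) + U/T(k, -194) = -3385/87 + 47161/(-43) = -3385*1/87 + 47161*(-1/43) = -3385/87 - 47161/43 = -4248562/3741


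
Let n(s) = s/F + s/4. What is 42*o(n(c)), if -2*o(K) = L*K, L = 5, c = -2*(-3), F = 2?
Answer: -945/2 ≈ -472.50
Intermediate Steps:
c = 6
n(s) = 3*s/4 (n(s) = s/2 + s/4 = 3*s/4)
o(K) = -5*K/2
42*o(n(c)) = 42*(-15*6/8) = 42*(-5/2*9/2) = 42*(-45/4) = -945/2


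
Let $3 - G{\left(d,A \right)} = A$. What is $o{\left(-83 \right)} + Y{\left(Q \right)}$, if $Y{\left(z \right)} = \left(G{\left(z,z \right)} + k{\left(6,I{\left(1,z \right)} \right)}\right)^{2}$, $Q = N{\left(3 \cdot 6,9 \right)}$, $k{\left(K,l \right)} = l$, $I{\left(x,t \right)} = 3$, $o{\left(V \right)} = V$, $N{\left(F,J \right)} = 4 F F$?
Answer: $1664017$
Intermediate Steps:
$N{\left(F,J \right)} = 4 F^{2}$
$G{\left(d,A \right)} = 3 - A$
$Q = 1296$ ($Q = 4 \left(3 \cdot 6\right)^{2} = 4 \cdot 18^{2} = 4 \cdot 324 = 1296$)
$Y{\left(z \right)} = \left(6 - z\right)^{2}$ ($Y{\left(z \right)} = \left(\left(3 - z\right) + 3\right)^{2} = \left(6 - z\right)^{2}$)
$o{\left(-83 \right)} + Y{\left(Q \right)} = -83 + \left(-6 + 1296\right)^{2} = -83 + 1290^{2} = -83 + 1664100 = 1664017$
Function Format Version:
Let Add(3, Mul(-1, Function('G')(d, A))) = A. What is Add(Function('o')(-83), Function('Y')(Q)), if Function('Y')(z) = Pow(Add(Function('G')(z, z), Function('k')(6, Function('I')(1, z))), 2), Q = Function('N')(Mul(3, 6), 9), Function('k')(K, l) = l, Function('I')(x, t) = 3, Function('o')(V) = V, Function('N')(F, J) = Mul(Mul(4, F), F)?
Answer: 1664017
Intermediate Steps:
Function('N')(F, J) = Mul(4, Pow(F, 2))
Function('G')(d, A) = Add(3, Mul(-1, A))
Q = 1296 (Q = Mul(4, Pow(Mul(3, 6), 2)) = Mul(4, Pow(18, 2)) = Mul(4, 324) = 1296)
Function('Y')(z) = Pow(Add(6, Mul(-1, z)), 2) (Function('Y')(z) = Pow(Add(Add(3, Mul(-1, z)), 3), 2) = Pow(Add(6, Mul(-1, z)), 2))
Add(Function('o')(-83), Function('Y')(Q)) = Add(-83, Pow(Add(-6, 1296), 2)) = Add(-83, Pow(1290, 2)) = Add(-83, 1664100) = 1664017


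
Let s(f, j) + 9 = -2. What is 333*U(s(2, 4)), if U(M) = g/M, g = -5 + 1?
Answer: 1332/11 ≈ 121.09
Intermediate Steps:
s(f, j) = -11 (s(f, j) = -9 - 2 = -11)
g = -4
U(M) = -4/M
333*U(s(2, 4)) = 333*(-4/(-11)) = 333*(-4*(-1/11)) = 333*(4/11) = 1332/11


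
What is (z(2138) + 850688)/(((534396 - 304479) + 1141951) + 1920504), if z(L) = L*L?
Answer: 1355433/823093 ≈ 1.6468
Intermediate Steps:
z(L) = L²
(z(2138) + 850688)/(((534396 - 304479) + 1141951) + 1920504) = (2138² + 850688)/(((534396 - 304479) + 1141951) + 1920504) = (4571044 + 850688)/((229917 + 1141951) + 1920504) = 5421732/(1371868 + 1920504) = 5421732/3292372 = 5421732*(1/3292372) = 1355433/823093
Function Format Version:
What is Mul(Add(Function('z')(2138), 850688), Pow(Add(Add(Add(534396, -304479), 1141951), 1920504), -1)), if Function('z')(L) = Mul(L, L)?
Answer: Rational(1355433, 823093) ≈ 1.6468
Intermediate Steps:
Function('z')(L) = Pow(L, 2)
Mul(Add(Function('z')(2138), 850688), Pow(Add(Add(Add(534396, -304479), 1141951), 1920504), -1)) = Mul(Add(Pow(2138, 2), 850688), Pow(Add(Add(Add(534396, -304479), 1141951), 1920504), -1)) = Mul(Add(4571044, 850688), Pow(Add(Add(229917, 1141951), 1920504), -1)) = Mul(5421732, Pow(Add(1371868, 1920504), -1)) = Mul(5421732, Pow(3292372, -1)) = Mul(5421732, Rational(1, 3292372)) = Rational(1355433, 823093)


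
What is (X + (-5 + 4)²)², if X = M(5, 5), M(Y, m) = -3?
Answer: 4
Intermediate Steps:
X = -3
(X + (-5 + 4)²)² = (-3 + (-5 + 4)²)² = (-3 + (-1)²)² = (-3 + 1)² = (-2)² = 4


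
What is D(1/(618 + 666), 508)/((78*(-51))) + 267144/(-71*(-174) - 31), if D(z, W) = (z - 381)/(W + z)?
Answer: 53321214130285/2459615814774 ≈ 21.679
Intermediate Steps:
D(z, W) = (-381 + z)/(W + z)
D(1/(618 + 666), 508)/((78*(-51))) + 267144/(-71*(-174) - 31) = ((-381 + 1/(618 + 666))/(508 + 1/(618 + 666)))/((78*(-51))) + 267144/(-71*(-174) - 31) = ((-381 + 1/1284)/(508 + 1/1284))/(-3978) + 267144/(12354 - 31) = ((-381 + 1/1284)/(508 + 1/1284))*(-1/3978) + 267144/12323 = (-489203/1284/(652273/1284))*(-1/3978) + 267144*(1/12323) = ((1284/652273)*(-489203/1284))*(-1/3978) + 267144/12323 = -489203/652273*(-1/3978) + 267144/12323 = 37631/199595538 + 267144/12323 = 53321214130285/2459615814774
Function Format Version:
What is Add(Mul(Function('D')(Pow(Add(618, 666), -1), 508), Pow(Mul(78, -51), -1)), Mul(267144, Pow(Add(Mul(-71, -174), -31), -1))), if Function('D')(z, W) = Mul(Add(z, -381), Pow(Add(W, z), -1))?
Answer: Rational(53321214130285, 2459615814774) ≈ 21.679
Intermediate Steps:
Function('D')(z, W) = Mul(Pow(Add(W, z), -1), Add(-381, z)) (Function('D')(z, W) = Mul(Add(-381, z), Pow(Add(W, z), -1)) = Mul(Pow(Add(W, z), -1), Add(-381, z)))
Add(Mul(Function('D')(Pow(Add(618, 666), -1), 508), Pow(Mul(78, -51), -1)), Mul(267144, Pow(Add(Mul(-71, -174), -31), -1))) = Add(Mul(Mul(Pow(Add(508, Pow(Add(618, 666), -1)), -1), Add(-381, Pow(Add(618, 666), -1))), Pow(Mul(78, -51), -1)), Mul(267144, Pow(Add(Mul(-71, -174), -31), -1))) = Add(Mul(Mul(Pow(Add(508, Pow(1284, -1)), -1), Add(-381, Pow(1284, -1))), Pow(-3978, -1)), Mul(267144, Pow(Add(12354, -31), -1))) = Add(Mul(Mul(Pow(Add(508, Rational(1, 1284)), -1), Add(-381, Rational(1, 1284))), Rational(-1, 3978)), Mul(267144, Pow(12323, -1))) = Add(Mul(Mul(Pow(Rational(652273, 1284), -1), Rational(-489203, 1284)), Rational(-1, 3978)), Mul(267144, Rational(1, 12323))) = Add(Mul(Mul(Rational(1284, 652273), Rational(-489203, 1284)), Rational(-1, 3978)), Rational(267144, 12323)) = Add(Mul(Rational(-489203, 652273), Rational(-1, 3978)), Rational(267144, 12323)) = Add(Rational(37631, 199595538), Rational(267144, 12323)) = Rational(53321214130285, 2459615814774)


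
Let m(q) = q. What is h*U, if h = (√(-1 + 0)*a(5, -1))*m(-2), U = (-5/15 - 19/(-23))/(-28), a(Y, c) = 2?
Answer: 34*I/483 ≈ 0.070393*I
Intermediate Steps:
U = -17/966 (U = (-5*1/15 - 19*(-1/23))*(-1/28) = (-⅓ + 19/23)*(-1/28) = (34/69)*(-1/28) = -17/966 ≈ -0.017598)
h = -4*I (h = (√(-1 + 0)*2)*(-2) = (√(-1)*2)*(-2) = (I*2)*(-2) = (2*I)*(-2) = -4*I ≈ -4.0*I)
h*U = -4*I*(-17/966) = 34*I/483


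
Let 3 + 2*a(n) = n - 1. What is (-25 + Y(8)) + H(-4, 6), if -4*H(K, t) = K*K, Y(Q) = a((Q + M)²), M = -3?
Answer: -37/2 ≈ -18.500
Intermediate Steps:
a(n) = -2 + n/2 (a(n) = -3/2 + (n - 1)/2 = -3/2 + (-1 + n)/2 = -3/2 + (-½ + n/2) = -2 + n/2)
Y(Q) = -2 + (-3 + Q)²/2 (Y(Q) = -2 + (Q - 3)²/2 = -2 + (-3 + Q)²/2)
H(K, t) = -K²/4 (H(K, t) = -K*K/4 = -K²/4)
(-25 + Y(8)) + H(-4, 6) = (-25 + (-2 + (-3 + 8)²/2)) - ¼*(-4)² = (-25 + (-2 + (½)*5²)) - ¼*16 = (-25 + (-2 + (½)*25)) - 4 = (-25 + (-2 + 25/2)) - 4 = (-25 + 21/2) - 4 = -29/2 - 4 = -37/2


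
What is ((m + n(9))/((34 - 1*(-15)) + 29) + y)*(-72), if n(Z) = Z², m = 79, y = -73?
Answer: 66408/13 ≈ 5108.3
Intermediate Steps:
((m + n(9))/((34 - 1*(-15)) + 29) + y)*(-72) = ((79 + 9²)/((34 - 1*(-15)) + 29) - 73)*(-72) = ((79 + 81)/((34 + 15) + 29) - 73)*(-72) = (160/(49 + 29) - 73)*(-72) = (160/78 - 73)*(-72) = (160*(1/78) - 73)*(-72) = (80/39 - 73)*(-72) = -2767/39*(-72) = 66408/13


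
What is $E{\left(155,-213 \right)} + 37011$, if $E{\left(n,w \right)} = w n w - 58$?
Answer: $7069148$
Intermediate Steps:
$E{\left(n,w \right)} = -58 + n w^{2}$ ($E{\left(n,w \right)} = n w w - 58 = n w^{2} - 58 = -58 + n w^{2}$)
$E{\left(155,-213 \right)} + 37011 = \left(-58 + 155 \left(-213\right)^{2}\right) + 37011 = \left(-58 + 155 \cdot 45369\right) + 37011 = \left(-58 + 7032195\right) + 37011 = 7032137 + 37011 = 7069148$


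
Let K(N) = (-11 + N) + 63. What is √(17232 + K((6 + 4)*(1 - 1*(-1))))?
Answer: 2*√4326 ≈ 131.54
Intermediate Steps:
K(N) = 52 + N
√(17232 + K((6 + 4)*(1 - 1*(-1)))) = √(17232 + (52 + (6 + 4)*(1 - 1*(-1)))) = √(17232 + (52 + 10*(1 + 1))) = √(17232 + (52 + 10*2)) = √(17232 + (52 + 20)) = √(17232 + 72) = √17304 = 2*√4326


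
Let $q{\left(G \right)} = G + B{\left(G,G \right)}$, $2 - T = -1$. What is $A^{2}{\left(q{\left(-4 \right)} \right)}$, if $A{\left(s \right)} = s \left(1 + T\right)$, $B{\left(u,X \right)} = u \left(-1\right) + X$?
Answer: $256$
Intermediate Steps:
$B{\left(u,X \right)} = X - u$ ($B{\left(u,X \right)} = - u + X = X - u$)
$T = 3$ ($T = 2 - -1 = 2 + 1 = 3$)
$q{\left(G \right)} = G$ ($q{\left(G \right)} = G + \left(G - G\right) = G + 0 = G$)
$A{\left(s \right)} = 4 s$ ($A{\left(s \right)} = s \left(1 + 3\right) = s 4 = 4 s$)
$A^{2}{\left(q{\left(-4 \right)} \right)} = \left(4 \left(-4\right)\right)^{2} = \left(-16\right)^{2} = 256$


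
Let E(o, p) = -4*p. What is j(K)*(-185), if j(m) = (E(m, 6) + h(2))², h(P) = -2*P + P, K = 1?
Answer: -125060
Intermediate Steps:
h(P) = -P
j(m) = 676 (j(m) = (-4*6 - 1*2)² = (-24 - 2)² = (-26)² = 676)
j(K)*(-185) = 676*(-185) = -125060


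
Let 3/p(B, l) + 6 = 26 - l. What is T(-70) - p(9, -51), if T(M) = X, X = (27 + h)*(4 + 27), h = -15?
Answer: 26409/71 ≈ 371.96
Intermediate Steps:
X = 372 (X = (27 - 15)*(4 + 27) = 12*31 = 372)
p(B, l) = 3/(20 - l) (p(B, l) = 3/(-6 + (26 - l)) = 3/(20 - l))
T(M) = 372
T(-70) - p(9, -51) = 372 - (-3)/(-20 - 51) = 372 - (-3)/(-71) = 372 - (-3)*(-1)/71 = 372 - 1*3/71 = 372 - 3/71 = 26409/71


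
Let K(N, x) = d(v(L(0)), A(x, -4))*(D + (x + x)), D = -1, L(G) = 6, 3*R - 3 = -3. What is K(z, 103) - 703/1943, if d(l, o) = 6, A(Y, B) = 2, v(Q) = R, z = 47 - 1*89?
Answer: 2389187/1943 ≈ 1229.6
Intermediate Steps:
R = 0 (R = 1 + (⅓)*(-3) = 1 - 1 = 0)
z = -42 (z = 47 - 89 = -42)
v(Q) = 0
K(N, x) = -6 + 12*x (K(N, x) = 6*(-1 + (x + x)) = 6*(-1 + 2*x) = -6 + 12*x)
K(z, 103) - 703/1943 = (-6 + 12*103) - 703/1943 = (-6 + 1236) - 703*1/1943 = 1230 - 703/1943 = 2389187/1943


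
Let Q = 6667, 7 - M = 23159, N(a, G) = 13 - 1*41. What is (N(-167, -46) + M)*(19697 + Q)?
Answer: -611117520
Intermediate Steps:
N(a, G) = -28 (N(a, G) = 13 - 41 = -28)
M = -23152 (M = 7 - 1*23159 = 7 - 23159 = -23152)
(N(-167, -46) + M)*(19697 + Q) = (-28 - 23152)*(19697 + 6667) = -23180*26364 = -611117520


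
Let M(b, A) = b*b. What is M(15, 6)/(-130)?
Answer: -45/26 ≈ -1.7308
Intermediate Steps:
M(b, A) = b²
M(15, 6)/(-130) = 15²/(-130) = 225*(-1/130) = -45/26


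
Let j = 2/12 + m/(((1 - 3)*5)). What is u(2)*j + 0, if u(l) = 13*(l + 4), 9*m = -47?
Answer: 806/15 ≈ 53.733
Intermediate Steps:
m = -47/9 (m = (1/9)*(-47) = -47/9 ≈ -5.2222)
u(l) = 52 + 13*l (u(l) = 13*(4 + l) = 52 + 13*l)
j = 31/45 (j = 2/12 - 47*1/(5*(1 - 3))/9 = 2*(1/12) - 47/(9*((-2*5))) = 1/6 - 47/9/(-10) = 1/6 - 47/9*(-1/10) = 1/6 + 47/90 = 31/45 ≈ 0.68889)
u(2)*j + 0 = (52 + 13*2)*(31/45) + 0 = (52 + 26)*(31/45) + 0 = 78*(31/45) + 0 = 806/15 + 0 = 806/15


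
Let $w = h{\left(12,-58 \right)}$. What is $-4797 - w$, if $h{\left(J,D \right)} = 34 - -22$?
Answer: $-4853$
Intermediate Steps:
$h{\left(J,D \right)} = 56$ ($h{\left(J,D \right)} = 34 + 22 = 56$)
$w = 56$
$-4797 - w = -4797 - 56 = -4853$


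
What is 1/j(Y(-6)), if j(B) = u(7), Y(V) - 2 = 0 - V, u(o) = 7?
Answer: ⅐ ≈ 0.14286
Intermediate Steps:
Y(V) = 2 - V (Y(V) = 2 + (0 - V) = 2 - V)
j(B) = 7
1/j(Y(-6)) = 1/7 = ⅐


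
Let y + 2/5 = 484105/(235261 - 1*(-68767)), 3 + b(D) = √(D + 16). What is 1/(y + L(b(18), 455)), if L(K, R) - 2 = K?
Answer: -444381006060/78482614822159 + 2310825619600*√34/78482614822159 ≈ 0.16602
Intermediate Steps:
b(D) = -3 + √(16 + D) (b(D) = -3 + √(D + 16) = -3 + √(16 + D))
L(K, R) = 2 + K
y = 1812469/1520140 (y = -⅖ + 484105/(235261 - 1*(-68767)) = -⅖ + 484105/(235261 + 68767) = -⅖ + 484105/304028 = 1812469/1520140 ≈ 1.1923)
1/(y + L(b(18), 455)) = 1/(1812469/1520140 + (2 + (-3 + √(16 + 18)))) = 1/(1812469/1520140 + (2 + (-3 + √34))) = 1/(1812469/1520140 + (-1 + √34)) = 1/(292329/1520140 + √34)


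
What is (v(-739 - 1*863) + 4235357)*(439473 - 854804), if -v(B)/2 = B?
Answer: -1760405778691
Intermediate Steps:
v(B) = -2*B
(v(-739 - 1*863) + 4235357)*(439473 - 854804) = (-2*(-739 - 1*863) + 4235357)*(439473 - 854804) = (-2*(-739 - 863) + 4235357)*(-415331) = (-2*(-1602) + 4235357)*(-415331) = (3204 + 4235357)*(-415331) = 4238561*(-415331) = -1760405778691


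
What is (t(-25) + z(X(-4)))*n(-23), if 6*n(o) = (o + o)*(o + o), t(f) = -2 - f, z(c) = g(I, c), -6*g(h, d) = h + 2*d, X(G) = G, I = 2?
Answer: 8464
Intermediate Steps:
g(h, d) = -d/3 - h/6 (g(h, d) = -(h + 2*d)/6 = -d/3 - h/6)
z(c) = -⅓ - c/3 (z(c) = -c/3 - ⅙*2 = -c/3 - ⅓ = -⅓ - c/3)
n(o) = 2*o²/3 (n(o) = ((o + o)*(o + o))/6 = ((2*o)*(2*o))/6 = (4*o²)/6 = 2*o²/3)
(t(-25) + z(X(-4)))*n(-23) = ((-2 - 1*(-25)) + (-⅓ - ⅓*(-4)))*((⅔)*(-23)²) = ((-2 + 25) + (-⅓ + 4/3))*((⅔)*529) = (23 + 1)*(1058/3) = 24*(1058/3) = 8464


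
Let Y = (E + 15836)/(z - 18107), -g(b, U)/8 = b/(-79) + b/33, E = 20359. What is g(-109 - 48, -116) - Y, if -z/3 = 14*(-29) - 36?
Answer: 1063899421/43748067 ≈ 24.319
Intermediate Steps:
z = 1326 (z = -3*(14*(-29) - 36) = -3*(-406 - 36) = -3*(-442) = 1326)
g(b, U) = -368*b/2607 (g(b, U) = -8*(b/(-79) + b/33) = -8*(b*(-1/79) + b*(1/33)) = -8*(-b/79 + b/33) = -368*b/2607)
Y = -36195/16781 (Y = (20359 + 15836)/(1326 - 18107) = 36195/(-16781) = 36195*(-1/16781) = -36195/16781 ≈ -2.1569)
g(-109 - 48, -116) - Y = -368*(-109 - 48)/2607 - 1*(-36195/16781) = -368/2607*(-157) + 36195/16781 = 57776/2607 + 36195/16781 = 1063899421/43748067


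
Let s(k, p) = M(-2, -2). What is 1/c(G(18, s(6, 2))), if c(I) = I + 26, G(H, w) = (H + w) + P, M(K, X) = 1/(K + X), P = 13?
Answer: 4/227 ≈ 0.017621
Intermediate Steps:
s(k, p) = -1/4 (s(k, p) = 1/(-2 - 2) = 1/(-4) = -1/4)
G(H, w) = 13 + H + w (G(H, w) = (H + w) + 13 = 13 + H + w)
c(I) = 26 + I
1/c(G(18, s(6, 2))) = 1/(26 + (13 + 18 - 1/4)) = 1/(26 + 123/4) = 1/(227/4) = 4/227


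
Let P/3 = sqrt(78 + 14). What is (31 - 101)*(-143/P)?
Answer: 5005*sqrt(23)/69 ≈ 347.87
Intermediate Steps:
P = 6*sqrt(23) (P = 3*sqrt(78 + 14) = 3*sqrt(92) = 3*(2*sqrt(23)) = 6*sqrt(23) ≈ 28.775)
(31 - 101)*(-143/P) = (31 - 101)*(-143*sqrt(23)/138) = -(-10010)*sqrt(23)/138 = -(-5005)*sqrt(23)/69 = 5005*sqrt(23)/69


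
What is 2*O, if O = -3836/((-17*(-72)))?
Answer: -959/153 ≈ -6.2680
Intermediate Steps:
O = -959/306 (O = -3836/1224 = -3836*1/1224 = -959/306 ≈ -3.1340)
2*O = 2*(-959/306) = -959/153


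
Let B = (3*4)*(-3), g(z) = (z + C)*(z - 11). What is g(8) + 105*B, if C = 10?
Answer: -3834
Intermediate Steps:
g(z) = (-11 + z)*(10 + z) (g(z) = (z + 10)*(z - 11) = (10 + z)*(-11 + z) = (-11 + z)*(10 + z))
B = -36 (B = 12*(-3) = -36)
g(8) + 105*B = (-110 + 8² - 1*8) + 105*(-36) = (-110 + 64 - 8) - 3780 = -54 - 3780 = -3834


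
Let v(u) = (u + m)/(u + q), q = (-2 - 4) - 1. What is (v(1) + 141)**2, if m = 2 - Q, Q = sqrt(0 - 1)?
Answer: (843 + I)**2/36 ≈ 19740.0 + 46.833*I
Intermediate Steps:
Q = I (Q = sqrt(-1) = I ≈ 1.0*I)
m = 2 - I ≈ 2.0 - 1.0*I
q = -7 (q = -6 - 1 = -7)
v(u) = (2 + u - I)/(-7 + u) (v(u) = (u + (2 - I))/(u - 7) = (2 + u - I)/(-7 + u))
(v(1) + 141)**2 = ((2 + 1 - I)/(-7 + 1) + 141)**2 = ((3 - I)/(-6) + 141)**2 = (-(3 - I)/6 + 141)**2 = ((-1/2 + I/6) + 141)**2 = (281/2 + I/6)**2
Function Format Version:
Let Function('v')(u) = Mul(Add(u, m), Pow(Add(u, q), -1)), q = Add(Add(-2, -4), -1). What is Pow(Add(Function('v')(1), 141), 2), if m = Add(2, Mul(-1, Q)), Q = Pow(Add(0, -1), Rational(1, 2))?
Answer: Mul(Rational(1, 36), Pow(Add(843, I), 2)) ≈ Add(19740., Mul(46.833, I))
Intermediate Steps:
Q = I (Q = Pow(-1, Rational(1, 2)) = I ≈ Mul(1.0000, I))
m = Add(2, Mul(-1, I)) ≈ Add(2.0000, Mul(-1.0000, I))
q = -7 (q = Add(-6, -1) = -7)
Function('v')(u) = Mul(Pow(Add(-7, u), -1), Add(2, u, Mul(-1, I))) (Function('v')(u) = Mul(Add(u, Add(2, Mul(-1, I))), Pow(Add(u, -7), -1)) = Mul(Add(2, u, Mul(-1, I)), Pow(Add(-7, u), -1)) = Mul(Pow(Add(-7, u), -1), Add(2, u, Mul(-1, I))))
Pow(Add(Function('v')(1), 141), 2) = Pow(Add(Mul(Pow(Add(-7, 1), -1), Add(2, 1, Mul(-1, I))), 141), 2) = Pow(Add(Mul(Pow(-6, -1), Add(3, Mul(-1, I))), 141), 2) = Pow(Add(Mul(Rational(-1, 6), Add(3, Mul(-1, I))), 141), 2) = Pow(Add(Add(Rational(-1, 2), Mul(Rational(1, 6), I)), 141), 2) = Pow(Add(Rational(281, 2), Mul(Rational(1, 6), I)), 2)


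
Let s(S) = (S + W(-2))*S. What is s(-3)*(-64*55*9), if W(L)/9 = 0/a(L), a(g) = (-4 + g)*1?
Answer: -285120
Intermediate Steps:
a(g) = -4 + g
W(L) = 0 (W(L) = 9*(0/(-4 + L)) = 9*0 = 0)
s(S) = S**2 (s(S) = (S + 0)*S = S*S = S**2)
s(-3)*(-64*55*9) = (-3)**2*(-64*55*9) = 9*(-3520*9) = 9*(-31680) = -285120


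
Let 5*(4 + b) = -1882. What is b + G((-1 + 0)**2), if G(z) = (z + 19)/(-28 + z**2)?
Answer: -51454/135 ≈ -381.14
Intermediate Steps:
G(z) = (19 + z)/(-28 + z**2)
b = -1902/5 (b = -4 + (1/5)*(-1882) = -4 - 1882/5 = -1902/5 ≈ -380.40)
b + G((-1 + 0)**2) = -1902/5 + (19 + (-1 + 0)**2)/(-28 + ((-1 + 0)**2)**2) = -1902/5 + (19 + (-1)**2)/(-28 + ((-1)**2)**2) = -1902/5 + (19 + 1)/(-28 + 1**2) = -1902/5 + 20/(-28 + 1) = -1902/5 + 20/(-27) = -1902/5 - 1/27*20 = -1902/5 - 20/27 = -51454/135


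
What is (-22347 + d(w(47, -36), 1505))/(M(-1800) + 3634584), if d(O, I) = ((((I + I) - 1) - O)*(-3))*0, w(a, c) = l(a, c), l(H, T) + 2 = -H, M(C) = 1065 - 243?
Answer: -2483/403934 ≈ -0.0061470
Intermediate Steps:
M(C) = 822
l(H, T) = -2 - H
w(a, c) = -2 - a
d(O, I) = 0 (d(O, I) = (((2*I - 1) - O)*(-3))*0 = (((-1 + 2*I) - O)*(-3))*0 = ((-1 - O + 2*I)*(-3))*0 = (3 - 6*I + 3*O)*0 = 0)
(-22347 + d(w(47, -36), 1505))/(M(-1800) + 3634584) = (-22347 + 0)/(822 + 3634584) = -22347/3635406 = -22347*1/3635406 = -2483/403934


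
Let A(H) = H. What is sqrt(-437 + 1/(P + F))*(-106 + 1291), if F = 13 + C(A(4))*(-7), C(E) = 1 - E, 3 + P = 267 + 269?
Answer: 395*I*sqrt(1734446)/21 ≈ 24772.0*I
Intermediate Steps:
P = 533 (P = -3 + (267 + 269) = -3 + 536 = 533)
F = 34 (F = 13 + (1 - 1*4)*(-7) = 13 + (1 - 4)*(-7) = 13 - 3*(-7) = 13 + 21 = 34)
sqrt(-437 + 1/(P + F))*(-106 + 1291) = sqrt(-437 + 1/(533 + 34))*(-106 + 1291) = sqrt(-437 + 1/567)*1185 = sqrt(-247778/567)*1185 = (I*sqrt(1734446)/63)*1185 = 395*I*sqrt(1734446)/21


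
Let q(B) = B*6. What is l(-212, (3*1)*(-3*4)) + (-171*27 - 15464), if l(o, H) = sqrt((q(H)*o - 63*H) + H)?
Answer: -20081 + 6*sqrt(1334) ≈ -19862.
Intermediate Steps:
q(B) = 6*B
l(o, H) = sqrt(-62*H + 6*H*o) (l(o, H) = sqrt(((6*H)*o - 63*H) + H) = sqrt((6*H*o - 63*H) + H) = sqrt((-63*H + 6*H*o) + H) = sqrt(-62*H + 6*H*o))
l(-212, (3*1)*(-3*4)) + (-171*27 - 15464) = sqrt(2)*sqrt(((3*1)*(-3*4))*(-31 + 3*(-212))) + (-171*27 - 15464) = sqrt(2)*sqrt((3*(-12))*(-31 - 636)) + (-4617 - 15464) = sqrt(2)*sqrt(-36*(-667)) - 20081 = sqrt(2)*sqrt(24012) - 20081 = sqrt(2)*(6*sqrt(667)) - 20081 = 6*sqrt(1334) - 20081 = -20081 + 6*sqrt(1334)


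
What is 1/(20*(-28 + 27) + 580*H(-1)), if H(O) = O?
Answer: -1/600 ≈ -0.0016667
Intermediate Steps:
1/(20*(-28 + 27) + 580*H(-1)) = 1/(20*(-28 + 27) + 580*(-1)) = 1/(20*(-1) - 580) = 1/(-20 - 580) = 1/(-600) = -1/600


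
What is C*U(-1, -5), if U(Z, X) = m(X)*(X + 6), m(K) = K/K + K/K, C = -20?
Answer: -40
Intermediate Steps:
m(K) = 2 (m(K) = 1 + 1 = 2)
U(Z, X) = 12 + 2*X (U(Z, X) = 2*(X + 6) = 2*(6 + X) = 12 + 2*X)
C*U(-1, -5) = -20*(12 + 2*(-5)) = -20*(12 - 10) = -20*2 = -40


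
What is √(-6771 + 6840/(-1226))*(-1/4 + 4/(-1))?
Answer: -17*I*√2546428359/2452 ≈ -349.86*I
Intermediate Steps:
√(-6771 + 6840/(-1226))*(-1/4 + 4/(-1)) = √(-6771 + 6840*(-1/1226))*(-1*¼ + 4*(-1)) = √(-6771 - 3420/613)*(-¼ - 4) = √(-4154043/613)*(-17/4) = (I*√2546428359/613)*(-17/4) = -17*I*√2546428359/2452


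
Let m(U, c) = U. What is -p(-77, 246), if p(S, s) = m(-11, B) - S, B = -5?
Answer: -66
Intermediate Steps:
p(S, s) = -11 - S
-p(-77, 246) = -(-11 - 1*(-77)) = -(-11 + 77) = -1*66 = -66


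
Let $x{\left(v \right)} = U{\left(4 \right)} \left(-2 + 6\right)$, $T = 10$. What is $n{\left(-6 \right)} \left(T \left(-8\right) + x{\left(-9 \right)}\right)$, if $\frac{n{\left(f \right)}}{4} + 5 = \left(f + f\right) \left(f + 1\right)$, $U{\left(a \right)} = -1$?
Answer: $-18480$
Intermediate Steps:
$x{\left(v \right)} = -4$ ($x{\left(v \right)} = - (-2 + 6) = \left(-1\right) 4 = -4$)
$n{\left(f \right)} = -20 + 8 f \left(1 + f\right)$ ($n{\left(f \right)} = -20 + 4 \left(f + f\right) \left(f + 1\right) = -20 + 4 \cdot 2 f \left(1 + f\right) = -20 + 8 f \left(1 + f\right)$)
$n{\left(-6 \right)} \left(T \left(-8\right) + x{\left(-9 \right)}\right) = \left(-20 + 8 \left(-6\right) + 8 \left(-6\right)^{2}\right) \left(10 \left(-8\right) - 4\right) = \left(-20 - 48 + 8 \cdot 36\right) \left(-80 - 4\right) = \left(-20 - 48 + 288\right) \left(-84\right) = 220 \left(-84\right) = -18480$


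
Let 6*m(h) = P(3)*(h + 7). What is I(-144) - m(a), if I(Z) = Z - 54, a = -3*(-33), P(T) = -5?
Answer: -329/3 ≈ -109.67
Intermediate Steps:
a = 99
I(Z) = -54 + Z
m(h) = -35/6 - 5*h/6 (m(h) = (-5*(h + 7))/6 = (-5*(7 + h))/6 = (-35 - 5*h)/6 = -35/6 - 5*h/6)
I(-144) - m(a) = (-54 - 144) - (-35/6 - ⅚*99) = -198 - (-35/6 - 165/2) = -198 - 1*(-265/3) = -198 + 265/3 = -329/3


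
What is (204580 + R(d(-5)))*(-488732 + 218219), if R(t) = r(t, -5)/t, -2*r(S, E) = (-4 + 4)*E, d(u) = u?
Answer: -55341549540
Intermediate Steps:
r(S, E) = 0 (r(S, E) = -(-4 + 4)*E/2 = -0*E = -½*0 = 0)
R(t) = 0 (R(t) = 0/t = 0)
(204580 + R(d(-5)))*(-488732 + 218219) = (204580 + 0)*(-488732 + 218219) = 204580*(-270513) = -55341549540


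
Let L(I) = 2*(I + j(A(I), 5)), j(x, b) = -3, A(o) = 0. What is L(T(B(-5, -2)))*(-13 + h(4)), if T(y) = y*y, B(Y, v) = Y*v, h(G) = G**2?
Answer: 582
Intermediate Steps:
T(y) = y**2
L(I) = -6 + 2*I (L(I) = 2*(I - 3) = 2*(-3 + I) = -6 + 2*I)
L(T(B(-5, -2)))*(-13 + h(4)) = (-6 + 2*(-5*(-2))**2)*(-13 + 4**2) = (-6 + 2*10**2)*(-13 + 16) = (-6 + 2*100)*3 = (-6 + 200)*3 = 194*3 = 582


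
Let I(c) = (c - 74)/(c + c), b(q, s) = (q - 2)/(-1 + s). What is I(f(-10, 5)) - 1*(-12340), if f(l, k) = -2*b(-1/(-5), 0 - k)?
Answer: 74413/6 ≈ 12402.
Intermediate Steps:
b(q, s) = (-2 + q)/(-1 + s)
f(l, k) = 18/(5*(-1 - k)) (f(l, k) = -2*(-2 - 1/(-5))/(-1 + (0 - k)) = -2*(-2 - 1*(-⅕))/(-1 - k) = -2*(-2 + ⅕)/(-1 - k) = -2*(-9)/((-1 - k)*5) = -(-18)/(5*(-1 - k)) = 18/(5*(-1 - k)))
I(c) = (-74 + c)/(2*c) (I(c) = (-74 + c)/((2*c)) = (-74 + c)*(1/(2*c)) = (-74 + c)/(2*c))
I(f(-10, 5)) - 1*(-12340) = (-74 - 18/(5 + 5*5))/(2*((-18/(5 + 5*5)))) - 1*(-12340) = (-74 - 18/(5 + 25))/(2*((-18/(5 + 25)))) + 12340 = (-74 - 18/30)/(2*((-18/30))) + 12340 = (-74 - 18*1/30)/(2*((-18*1/30))) + 12340 = (-74 - ⅗)/(2*(-⅗)) + 12340 = (½)*(-5/3)*(-373/5) + 12340 = 373/6 + 12340 = 74413/6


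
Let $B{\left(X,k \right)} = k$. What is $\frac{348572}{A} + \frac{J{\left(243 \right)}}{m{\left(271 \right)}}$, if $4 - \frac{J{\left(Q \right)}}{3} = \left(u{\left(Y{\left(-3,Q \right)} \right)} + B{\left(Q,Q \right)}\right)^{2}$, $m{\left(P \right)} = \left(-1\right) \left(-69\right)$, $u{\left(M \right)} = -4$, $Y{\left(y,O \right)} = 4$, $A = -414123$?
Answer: $- \frac{23661480547}{9524829} \approx -2484.2$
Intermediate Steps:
$m{\left(P \right)} = 69$
$J{\left(Q \right)} = 12 - 3 \left(-4 + Q\right)^{2}$
$\frac{348572}{A} + \frac{J{\left(243 \right)}}{m{\left(271 \right)}} = \frac{348572}{-414123} + \frac{12 - 3 \left(-4 + 243\right)^{2}}{69} = 348572 \left(- \frac{1}{414123}\right) + \left(12 - 3 \cdot 239^{2}\right) \frac{1}{69} = - \frac{348572}{414123} + \left(12 - 171363\right) \frac{1}{69} = - \frac{348572}{414123} - \frac{57117}{23} = - \frac{23661480547}{9524829}$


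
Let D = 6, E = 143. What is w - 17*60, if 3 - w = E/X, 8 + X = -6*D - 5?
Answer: -49690/49 ≈ -1014.1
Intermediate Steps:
X = -49 (X = -8 + (-6*6 - 5) = -8 + (-36 - 5) = -8 - 41 = -49)
w = 290/49 (w = 3 - 143/(-49) = 3 - 143*(-1)/49 = 3 - 1*(-143/49) = 3 + 143/49 = 290/49 ≈ 5.9184)
w - 17*60 = 290/49 - 17*60 = 290/49 - 1020 = -49690/49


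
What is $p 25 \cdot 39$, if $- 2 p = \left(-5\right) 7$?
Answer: $\frac{34125}{2} \approx 17063.0$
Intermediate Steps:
$p = \frac{35}{2}$ ($p = - \frac{\left(-5\right) 7}{2} = \left(- \frac{1}{2}\right) \left(-35\right) = \frac{35}{2} \approx 17.5$)
$p 25 \cdot 39 = \frac{35}{2} \cdot 25 \cdot 39 = \frac{875}{2} \cdot 39 = \frac{34125}{2}$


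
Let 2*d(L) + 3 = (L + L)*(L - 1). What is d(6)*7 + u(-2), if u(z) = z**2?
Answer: 407/2 ≈ 203.50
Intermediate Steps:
d(L) = -3/2 + L*(-1 + L) (d(L) = -3/2 + ((L + L)*(L - 1))/2 = -3/2 + ((2*L)*(-1 + L))/2 = -3/2 + (2*L*(-1 + L))/2 = -3/2 + L*(-1 + L))
d(6)*7 + u(-2) = (-3/2 + 6**2 - 1*6)*7 + (-2)**2 = (-3/2 + 36 - 6)*7 + 4 = (57/2)*7 + 4 = 399/2 + 4 = 407/2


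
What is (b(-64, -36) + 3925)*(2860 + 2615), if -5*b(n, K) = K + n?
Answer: 21598875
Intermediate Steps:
b(n, K) = -K/5 - n/5 (b(n, K) = -(K + n)/5 = -K/5 - n/5)
(b(-64, -36) + 3925)*(2860 + 2615) = ((-1/5*(-36) - 1/5*(-64)) + 3925)*(2860 + 2615) = ((36/5 + 64/5) + 3925)*5475 = (20 + 3925)*5475 = 3945*5475 = 21598875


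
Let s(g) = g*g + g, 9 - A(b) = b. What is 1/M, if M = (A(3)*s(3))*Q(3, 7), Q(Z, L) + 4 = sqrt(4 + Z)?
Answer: -1/162 - sqrt(7)/648 ≈ -0.010256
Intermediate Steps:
A(b) = 9 - b
Q(Z, L) = -4 + sqrt(4 + Z)
s(g) = g + g**2 (s(g) = g**2 + g = g + g**2)
M = -288 + 72*sqrt(7) (M = ((9 - 1*3)*(3*(1 + 3)))*(-4 + sqrt(4 + 3)) = ((9 - 3)*(3*4))*(-4 + sqrt(7)) = (6*12)*(-4 + sqrt(7)) = 72*(-4 + sqrt(7)) = -288 + 72*sqrt(7) ≈ -97.506)
1/M = 1/(-288 + 72*sqrt(7))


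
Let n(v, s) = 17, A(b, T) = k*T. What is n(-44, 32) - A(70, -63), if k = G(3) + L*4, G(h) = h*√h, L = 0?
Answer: 17 + 189*√3 ≈ 344.36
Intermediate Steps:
G(h) = h^(3/2)
k = 3*√3 (k = 3^(3/2) + 0*4 = 3*√3 + 0 = 3*√3 ≈ 5.1962)
A(b, T) = 3*T*√3 (A(b, T) = (3*√3)*T = 3*T*√3)
n(-44, 32) - A(70, -63) = 17 - 3*(-63)*√3 = 17 - (-189)*√3 = 17 + 189*√3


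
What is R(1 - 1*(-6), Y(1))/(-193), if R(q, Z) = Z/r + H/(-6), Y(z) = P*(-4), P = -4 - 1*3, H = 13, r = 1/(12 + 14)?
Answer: -4355/1158 ≈ -3.7608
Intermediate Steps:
r = 1/26 ≈ 0.038462
P = -7 (P = -4 - 3 = -7)
Y(z) = 28 (Y(z) = -7*(-4) = 28)
R(q, Z) = -13/6 + 26*Z (R(q, Z) = Z/(1/26) + 13/(-6) = Z*26 + 13*(-⅙) = 26*Z - 13/6 = -13/6 + 26*Z)
R(1 - 1*(-6), Y(1))/(-193) = (-13/6 + 26*28)/(-193) = (-13/6 + 728)*(-1/193) = (4355/6)*(-1/193) = -4355/1158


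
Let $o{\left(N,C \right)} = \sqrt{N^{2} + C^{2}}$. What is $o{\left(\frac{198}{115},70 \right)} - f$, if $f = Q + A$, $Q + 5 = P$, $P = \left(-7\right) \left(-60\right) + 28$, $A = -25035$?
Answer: $24592 + \frac{2 \sqrt{16210426}}{115} \approx 24662.0$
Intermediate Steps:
$P = 448$ ($P = 420 + 28 = 448$)
$Q = 443$ ($Q = -5 + 448 = 443$)
$o{\left(N,C \right)} = \sqrt{C^{2} + N^{2}}$
$f = -24592$ ($f = 443 - 25035 = -24592$)
$o{\left(\frac{198}{115},70 \right)} - f = \sqrt{70^{2} + \left(\frac{198}{115}\right)^{2}} - -24592 = \sqrt{4900 + \left(198 \cdot \frac{1}{115}\right)^{2}} + 24592 = \sqrt{4900 + \left(\frac{198}{115}\right)^{2}} + 24592 = \sqrt{4900 + \frac{39204}{13225}} + 24592 = \sqrt{\frac{64841704}{13225}} + 24592 = \frac{2 \sqrt{16210426}}{115} + 24592 = 24592 + \frac{2 \sqrt{16210426}}{115}$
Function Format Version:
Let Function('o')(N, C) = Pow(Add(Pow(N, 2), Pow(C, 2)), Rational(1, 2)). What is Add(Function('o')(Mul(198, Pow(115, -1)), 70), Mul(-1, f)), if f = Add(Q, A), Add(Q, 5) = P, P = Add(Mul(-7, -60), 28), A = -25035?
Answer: Add(24592, Mul(Rational(2, 115), Pow(16210426, Rational(1, 2)))) ≈ 24662.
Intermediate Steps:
P = 448 (P = Add(420, 28) = 448)
Q = 443 (Q = Add(-5, 448) = 443)
Function('o')(N, C) = Pow(Add(Pow(C, 2), Pow(N, 2)), Rational(1, 2))
f = -24592 (f = Add(443, -25035) = -24592)
Add(Function('o')(Mul(198, Pow(115, -1)), 70), Mul(-1, f)) = Add(Pow(Add(Pow(70, 2), Pow(Mul(198, Pow(115, -1)), 2)), Rational(1, 2)), Mul(-1, -24592)) = Add(Pow(Add(4900, Pow(Mul(198, Rational(1, 115)), 2)), Rational(1, 2)), 24592) = Add(Pow(Add(4900, Pow(Rational(198, 115), 2)), Rational(1, 2)), 24592) = Add(Pow(Add(4900, Rational(39204, 13225)), Rational(1, 2)), 24592) = Add(Pow(Rational(64841704, 13225), Rational(1, 2)), 24592) = Add(Mul(Rational(2, 115), Pow(16210426, Rational(1, 2))), 24592) = Add(24592, Mul(Rational(2, 115), Pow(16210426, Rational(1, 2))))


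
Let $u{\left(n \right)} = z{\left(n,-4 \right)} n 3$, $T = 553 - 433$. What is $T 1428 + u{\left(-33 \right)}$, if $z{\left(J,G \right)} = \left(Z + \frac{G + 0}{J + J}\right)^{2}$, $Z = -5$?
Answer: $\frac{1858391}{11} \approx 1.6894 \cdot 10^{5}$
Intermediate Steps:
$T = 120$ ($T = 553 - 433 = 120$)
$z{\left(J,G \right)} = \left(-5 + \frac{G}{2 J}\right)^{2}$ ($z{\left(J,G \right)} = \left(-5 + \frac{G + 0}{J + J}\right)^{2} = \left(-5 + \frac{G}{2 J}\right)^{2}$)
$u{\left(n \right)} = \frac{3 \left(-4 - 10 n\right)^{2}}{4 n}$ ($u{\left(n \right)} = \frac{\left(-4 - 10 n\right)^{2}}{4 n^{2}} n 3 = \frac{\left(-4 - 10 n\right)^{2}}{4 n} 3 = \frac{3 \left(-4 - 10 n\right)^{2}}{4 n}$)
$T 1428 + u{\left(-33 \right)} = 120 \cdot 1428 + \frac{3 \left(2 + 5 \left(-33\right)\right)^{2}}{-33} = 171360 + 3 \left(- \frac{1}{33}\right) \left(2 - 165\right)^{2} = 171360 + 3 \left(- \frac{1}{33}\right) \left(-163\right)^{2} = 171360 + 3 \left(- \frac{1}{33}\right) 26569 = 171360 - \frac{26569}{11} = \frac{1858391}{11}$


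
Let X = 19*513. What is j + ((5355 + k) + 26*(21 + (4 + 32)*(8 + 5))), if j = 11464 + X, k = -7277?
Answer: 32003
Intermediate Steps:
X = 9747
j = 21211 (j = 11464 + 9747 = 21211)
j + ((5355 + k) + 26*(21 + (4 + 32)*(8 + 5))) = 21211 + ((5355 - 7277) + 26*(21 + (4 + 32)*(8 + 5))) = 21211 + (-1922 + 26*(21 + 36*13)) = 21211 + (-1922 + 26*(21 + 468)) = 21211 + (-1922 + 26*489) = 21211 + (-1922 + 12714) = 21211 + 10792 = 32003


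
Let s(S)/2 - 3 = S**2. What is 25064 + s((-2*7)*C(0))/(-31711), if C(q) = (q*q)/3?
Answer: 794804498/31711 ≈ 25064.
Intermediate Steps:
C(q) = q**2/3 (C(q) = q**2*(1/3) = q**2/3)
s(S) = 6 + 2*S**2
25064 + s((-2*7)*C(0))/(-31711) = 25064 + (6 + 2*((-2*7)*((1/3)*0**2))**2)/(-31711) = 25064 + (6 + 2*(-14*0/3)**2)*(-1/31711) = 25064 + (6 + 2*(-14*0)**2)*(-1/31711) = 25064 + (6 + 2*0**2)*(-1/31711) = 25064 + (6 + 2*0)*(-1/31711) = 25064 + (6 + 0)*(-1/31711) = 25064 + 6*(-1/31711) = 25064 - 6/31711 = 794804498/31711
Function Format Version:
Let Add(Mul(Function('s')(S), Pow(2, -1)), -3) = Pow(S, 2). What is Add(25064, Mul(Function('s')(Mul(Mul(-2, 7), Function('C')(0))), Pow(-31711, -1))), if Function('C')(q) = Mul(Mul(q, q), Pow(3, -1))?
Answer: Rational(794804498, 31711) ≈ 25064.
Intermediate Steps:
Function('C')(q) = Mul(Rational(1, 3), Pow(q, 2)) (Function('C')(q) = Mul(Pow(q, 2), Rational(1, 3)) = Mul(Rational(1, 3), Pow(q, 2)))
Function('s')(S) = Add(6, Mul(2, Pow(S, 2)))
Add(25064, Mul(Function('s')(Mul(Mul(-2, 7), Function('C')(0))), Pow(-31711, -1))) = Add(25064, Mul(Add(6, Mul(2, Pow(Mul(Mul(-2, 7), Mul(Rational(1, 3), Pow(0, 2))), 2))), Pow(-31711, -1))) = Add(25064, Mul(Add(6, Mul(2, Pow(Mul(-14, Mul(Rational(1, 3), 0)), 2))), Rational(-1, 31711))) = Add(25064, Mul(Add(6, Mul(2, Pow(Mul(-14, 0), 2))), Rational(-1, 31711))) = Add(25064, Mul(Add(6, Mul(2, Pow(0, 2))), Rational(-1, 31711))) = Add(25064, Mul(Add(6, Mul(2, 0)), Rational(-1, 31711))) = Add(25064, Mul(Add(6, 0), Rational(-1, 31711))) = Add(25064, Mul(6, Rational(-1, 31711))) = Add(25064, Rational(-6, 31711)) = Rational(794804498, 31711)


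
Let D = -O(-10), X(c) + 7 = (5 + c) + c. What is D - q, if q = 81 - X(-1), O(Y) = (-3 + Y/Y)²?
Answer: -89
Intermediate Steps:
O(Y) = 4 (O(Y) = (-3 + 1)² = (-2)² = 4)
X(c) = -2 + 2*c (X(c) = -7 + ((5 + c) + c) = -7 + (5 + 2*c) = -2 + 2*c)
q = 85 (q = 81 - (-2 + 2*(-1)) = 81 - (-2 - 2) = 81 - 1*(-4) = 81 + 4 = 85)
D = -4 (D = -1*4 = -4)
D - q = -4 - 1*85 = -4 - 85 = -89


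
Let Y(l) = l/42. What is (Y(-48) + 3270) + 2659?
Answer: 41495/7 ≈ 5927.9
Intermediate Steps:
Y(l) = l/42 (Y(l) = l*(1/42) = l/42)
(Y(-48) + 3270) + 2659 = ((1/42)*(-48) + 3270) + 2659 = (-8/7 + 3270) + 2659 = 22882/7 + 2659 = 41495/7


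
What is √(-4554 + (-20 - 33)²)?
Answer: I*√1745 ≈ 41.773*I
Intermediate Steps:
√(-4554 + (-20 - 33)²) = √(-4554 + (-53)²) = √(-4554 + 2809) = √(-1745) = I*√1745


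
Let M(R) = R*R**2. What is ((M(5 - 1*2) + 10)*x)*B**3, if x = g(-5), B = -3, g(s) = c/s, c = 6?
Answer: 5994/5 ≈ 1198.8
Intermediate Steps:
M(R) = R**3
g(s) = 6/s
x = -6/5 (x = 6/(-5) = 6*(-1/5) = -6/5 ≈ -1.2000)
((M(5 - 1*2) + 10)*x)*B**3 = (((5 - 1*2)**3 + 10)*(-6/5))*(-3)**3 = (((5 - 2)**3 + 10)*(-6/5))*(-27) = ((3**3 + 10)*(-6/5))*(-27) = ((27 + 10)*(-6/5))*(-27) = (37*(-6/5))*(-27) = -222/5*(-27) = 5994/5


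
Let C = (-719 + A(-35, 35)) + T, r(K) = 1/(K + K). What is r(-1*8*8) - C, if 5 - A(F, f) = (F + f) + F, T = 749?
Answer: -8961/128 ≈ -70.008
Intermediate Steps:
A(F, f) = 5 - f - 2*F (A(F, f) = 5 - ((F + f) + F) = 5 - (f + 2*F) = 5 + (-f - 2*F) = 5 - f - 2*F)
r(K) = 1/(2*K)
C = 70 (C = (-719 + (5 - 1*35 - 2*(-35))) + 749 = (-719 + (5 - 35 + 70)) + 749 = (-719 + 40) + 749 = -679 + 749 = 70)
r(-1*8*8) - C = 1/(2*((-1*8*8))) - 1*70 = 1/(2*((-8*8))) - 70 = (1/2)/(-64) - 70 = (1/2)*(-1/64) - 70 = -1/128 - 70 = -8961/128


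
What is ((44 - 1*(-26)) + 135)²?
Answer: 42025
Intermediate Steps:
((44 - 1*(-26)) + 135)² = ((44 + 26) + 135)² = (70 + 135)² = 205² = 42025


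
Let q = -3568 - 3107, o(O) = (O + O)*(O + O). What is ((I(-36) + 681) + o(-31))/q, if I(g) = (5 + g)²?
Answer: -5486/6675 ≈ -0.82187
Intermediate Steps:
o(O) = 4*O² (o(O) = (2*O)*(2*O) = 4*O²)
q = -6675
((I(-36) + 681) + o(-31))/q = (((5 - 36)² + 681) + 4*(-31)²)/(-6675) = (((-31)² + 681) + 4*961)*(-1/6675) = ((961 + 681) + 3844)*(-1/6675) = (1642 + 3844)*(-1/6675) = 5486*(-1/6675) = -5486/6675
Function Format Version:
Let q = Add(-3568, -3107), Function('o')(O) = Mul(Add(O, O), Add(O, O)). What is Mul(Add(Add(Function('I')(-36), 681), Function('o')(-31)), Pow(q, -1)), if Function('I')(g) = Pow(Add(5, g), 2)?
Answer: Rational(-5486, 6675) ≈ -0.82187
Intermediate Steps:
Function('o')(O) = Mul(4, Pow(O, 2)) (Function('o')(O) = Mul(Mul(2, O), Mul(2, O)) = Mul(4, Pow(O, 2)))
q = -6675
Mul(Add(Add(Function('I')(-36), 681), Function('o')(-31)), Pow(q, -1)) = Mul(Add(Add(Pow(Add(5, -36), 2), 681), Mul(4, Pow(-31, 2))), Pow(-6675, -1)) = Mul(Add(Add(Pow(-31, 2), 681), Mul(4, 961)), Rational(-1, 6675)) = Mul(Add(Add(961, 681), 3844), Rational(-1, 6675)) = Mul(Add(1642, 3844), Rational(-1, 6675)) = Mul(5486, Rational(-1, 6675)) = Rational(-5486, 6675)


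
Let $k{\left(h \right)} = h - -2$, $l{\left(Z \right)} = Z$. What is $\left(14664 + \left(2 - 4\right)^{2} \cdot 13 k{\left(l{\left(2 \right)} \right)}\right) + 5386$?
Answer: $20258$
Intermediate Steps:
$k{\left(h \right)} = 2 + h$ ($k{\left(h \right)} = h + 2 = 2 + h$)
$\left(14664 + \left(2 - 4\right)^{2} \cdot 13 k{\left(l{\left(2 \right)} \right)}\right) + 5386 = \left(14664 + \left(2 - 4\right)^{2} \cdot 13 \left(2 + 2\right)\right) + 5386 = \left(14664 + \left(-2\right)^{2} \cdot 13 \cdot 4\right) + 5386 = \left(14664 + 4 \cdot 13 \cdot 4\right) + 5386 = \left(14664 + 52 \cdot 4\right) + 5386 = \left(14664 + 208\right) + 5386 = 14872 + 5386 = 20258$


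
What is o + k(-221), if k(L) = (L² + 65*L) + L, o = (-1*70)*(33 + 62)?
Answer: 27605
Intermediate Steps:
o = -6650 (o = -70*95 = -6650)
k(L) = L² + 66*L
o + k(-221) = -6650 - 221*(66 - 221) = -6650 - 221*(-155) = -6650 + 34255 = 27605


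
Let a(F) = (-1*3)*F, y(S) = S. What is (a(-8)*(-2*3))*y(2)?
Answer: -288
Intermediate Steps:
a(F) = -3*F
(a(-8)*(-2*3))*y(2) = ((-3*(-8))*(-2*3))*2 = (24*(-6))*2 = -144*2 = -288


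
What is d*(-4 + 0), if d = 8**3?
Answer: -2048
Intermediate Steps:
d = 512
d*(-4 + 0) = 512*(-4 + 0) = 512*(-4) = -2048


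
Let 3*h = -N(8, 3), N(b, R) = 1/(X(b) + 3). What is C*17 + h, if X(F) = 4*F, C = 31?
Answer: 55334/105 ≈ 526.99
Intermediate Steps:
N(b, R) = 1/(3 + 4*b) (N(b, R) = 1/(4*b + 3) = 1/(3 + 4*b))
h = -1/105 (h = (-1/(3 + 4*8))/3 = (-1/(3 + 32))/3 = (-1/35)/3 = (-1*1/35)/3 = (1/3)*(-1/35) = -1/105 ≈ -0.0095238)
C*17 + h = 31*17 - 1/105 = 527 - 1/105 = 55334/105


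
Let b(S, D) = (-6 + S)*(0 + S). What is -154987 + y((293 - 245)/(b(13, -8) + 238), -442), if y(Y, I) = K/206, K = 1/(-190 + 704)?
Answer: -16410643507/105884 ≈ -1.5499e+5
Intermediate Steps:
b(S, D) = S*(-6 + S) (b(S, D) = (-6 + S)*S = S*(-6 + S))
K = 1/514 ≈ 0.0019455
y(Y, I) = 1/105884 (y(Y, I) = (1/514)/206 = (1/514)*(1/206) = 1/105884)
-154987 + y((293 - 245)/(b(13, -8) + 238), -442) = -154987 + 1/105884 = -16410643507/105884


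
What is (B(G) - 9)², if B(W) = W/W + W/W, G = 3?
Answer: 49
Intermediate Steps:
B(W) = 2 (B(W) = 1 + 1 = 2)
(B(G) - 9)² = (2 - 9)² = (-7)² = 49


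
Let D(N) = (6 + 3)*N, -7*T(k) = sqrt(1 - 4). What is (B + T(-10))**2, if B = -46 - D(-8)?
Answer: (182 - I*sqrt(3))**2/49 ≈ 675.94 - 12.867*I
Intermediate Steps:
T(k) = -I*sqrt(3)/7 (T(k) = -sqrt(1 - 4)/7 = -I*sqrt(3)/7)
D(N) = 9*N
B = 26 (B = -46 - 9*(-8) = -46 - 1*(-72) = -46 + 72 = 26)
(B + T(-10))**2 = (26 - I*sqrt(3)/7)**2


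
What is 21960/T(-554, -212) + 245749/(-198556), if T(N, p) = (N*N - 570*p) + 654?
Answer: -10092103933/8506337596 ≈ -1.1864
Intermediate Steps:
T(N, p) = 654 + N**2 - 570*p (T(N, p) = (N**2 - 570*p) + 654 = 654 + N**2 - 570*p)
21960/T(-554, -212) + 245749/(-198556) = 21960/(654 + (-554)**2 - 570*(-212)) + 245749/(-198556) = 21960/(654 + 306916 + 120840) + 245749*(-1/198556) = 21960/428410 - 245749/198556 = 21960*(1/428410) - 245749/198556 = 2196/42841 - 245749/198556 = -10092103933/8506337596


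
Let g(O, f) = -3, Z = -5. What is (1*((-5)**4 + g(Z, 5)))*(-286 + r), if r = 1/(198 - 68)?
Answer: -11562669/65 ≈ -1.7789e+5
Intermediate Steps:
r = 1/130 ≈ 0.0076923
(1*((-5)**4 + g(Z, 5)))*(-286 + r) = (1*((-5)**4 - 3))*(-286 + 1/130) = (1*(625 - 3))*(-37179/130) = (1*622)*(-37179/130) = 622*(-37179/130) = -11562669/65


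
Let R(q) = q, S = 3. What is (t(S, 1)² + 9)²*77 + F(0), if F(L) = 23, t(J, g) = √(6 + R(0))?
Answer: 17348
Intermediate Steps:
t(J, g) = √6 (t(J, g) = √(6 + 0) = √6)
(t(S, 1)² + 9)²*77 + F(0) = ((√6)² + 9)²*77 + 23 = (6 + 9)²*77 + 23 = 15²*77 + 23 = 225*77 + 23 = 17325 + 23 = 17348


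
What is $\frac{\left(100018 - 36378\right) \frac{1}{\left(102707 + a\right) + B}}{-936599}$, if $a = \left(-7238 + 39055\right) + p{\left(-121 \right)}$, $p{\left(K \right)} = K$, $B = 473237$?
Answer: $- \frac{1591}{14227875409} \approx -1.1182 \cdot 10^{-7}$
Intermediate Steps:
$a = 31696$ ($a = \left(-7238 + 39055\right) - 121 = 31817 - 121 = 31696$)
$\frac{\left(100018 - 36378\right) \frac{1}{\left(102707 + a\right) + B}}{-936599} = \frac{\left(100018 - 36378\right) \frac{1}{\left(102707 + 31696\right) + 473237}}{-936599} = \frac{63640}{134403 + 473237} \left(- \frac{1}{936599}\right) = \frac{63640}{607640} \left(- \frac{1}{936599}\right) = 63640 \cdot \frac{1}{607640} \left(- \frac{1}{936599}\right) = \frac{1591}{15191} \left(- \frac{1}{936599}\right) = - \frac{1591}{14227875409}$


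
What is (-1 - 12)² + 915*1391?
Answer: 1272934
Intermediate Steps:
(-1 - 12)² + 915*1391 = (-13)² + 1272765 = 169 + 1272765 = 1272934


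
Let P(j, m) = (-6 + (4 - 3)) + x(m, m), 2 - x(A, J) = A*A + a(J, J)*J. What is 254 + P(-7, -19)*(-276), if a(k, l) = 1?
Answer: 95474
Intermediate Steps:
x(A, J) = 2 - J - A² (x(A, J) = 2 - (A*A + 1*J) = 2 - (A² + J) = 2 - (J + A²) = 2 + (-J - A²) = 2 - J - A²)
P(j, m) = -3 - m - m² (P(j, m) = (-6 + (4 - 3)) + (2 - m - m²) = (-6 + 1) + (2 - m - m²) = -5 + (2 - m - m²) = -3 - m - m²)
254 + P(-7, -19)*(-276) = 254 + (-3 - 1*(-19) - 1*(-19)²)*(-276) = 254 + (-3 + 19 - 1*361)*(-276) = 254 + (-3 + 19 - 361)*(-276) = 254 - 345*(-276) = 254 + 95220 = 95474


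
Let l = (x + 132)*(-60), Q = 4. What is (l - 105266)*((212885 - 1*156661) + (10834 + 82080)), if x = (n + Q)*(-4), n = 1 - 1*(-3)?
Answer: -16593988708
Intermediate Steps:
n = 4 (n = 1 + 3 = 4)
x = -32 (x = (4 + 4)*(-4) = 8*(-4) = -32)
l = -6000 (l = (-32 + 132)*(-60) = 100*(-60) = -6000)
(l - 105266)*((212885 - 1*156661) + (10834 + 82080)) = (-6000 - 105266)*((212885 - 1*156661) + (10834 + 82080)) = -111266*((212885 - 156661) + 92914) = -111266*(56224 + 92914) = -111266*149138 = -16593988708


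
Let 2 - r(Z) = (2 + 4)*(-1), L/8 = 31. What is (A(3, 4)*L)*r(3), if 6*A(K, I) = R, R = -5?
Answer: -4960/3 ≈ -1653.3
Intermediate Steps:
L = 248 (L = 8*31 = 248)
A(K, I) = -5/6 (A(K, I) = (1/6)*(-5) = -5/6)
r(Z) = 8 (r(Z) = 2 - (2 + 4)*(-1) = 2 - 6*(-1) = 2 - 1*(-6) = 2 + 6 = 8)
(A(3, 4)*L)*r(3) = -5/6*248*8 = -620/3*8 = -4960/3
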